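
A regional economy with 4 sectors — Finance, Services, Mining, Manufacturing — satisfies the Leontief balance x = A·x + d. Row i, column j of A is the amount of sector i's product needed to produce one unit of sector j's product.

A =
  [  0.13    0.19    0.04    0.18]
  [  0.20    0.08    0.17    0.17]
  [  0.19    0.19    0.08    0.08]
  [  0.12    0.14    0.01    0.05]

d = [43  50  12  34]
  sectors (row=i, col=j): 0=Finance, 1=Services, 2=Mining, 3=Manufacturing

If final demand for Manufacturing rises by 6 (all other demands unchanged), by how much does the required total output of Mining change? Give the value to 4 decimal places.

Form M = I − A:
  [  0.87   -0.19   -0.04   -0.18]
  [ -0.20    0.92   -0.17   -0.17]
  [ -0.19   -0.19    0.92   -0.08]
  [ -0.12   -0.14   -0.01    0.95]
Leontief inverse L = M⁻¹:
  [  1.2987    0.3420    0.1231    0.3176]
  [  0.3922    1.2698    0.2552    0.3230]
  [  0.3688    0.3532    1.1708    0.2317]
  [  0.2257    0.2340    0.0655    1.1428]
Total output x = L · d:
  x_0 = 1.2987·43 + 0.3420·50 + 0.1231·12 + 0.3176·34 = 85.2220
  x_1 = 0.3922·43 + 1.2698·50 + 0.2552·12 + 0.3230·34 = 94.4011
  x_2 = 0.3688·43 + 0.3532·50 + 1.1708·12 + 0.2317·34 = 55.4482
  x_3 = 0.2257·43 + 0.2340·50 + 0.0655·12 + 1.1428·34 = 61.0498
Δx_2 = L[2,3] · Δd_3 = 0.2317 · 6 = 1.3901

1.3901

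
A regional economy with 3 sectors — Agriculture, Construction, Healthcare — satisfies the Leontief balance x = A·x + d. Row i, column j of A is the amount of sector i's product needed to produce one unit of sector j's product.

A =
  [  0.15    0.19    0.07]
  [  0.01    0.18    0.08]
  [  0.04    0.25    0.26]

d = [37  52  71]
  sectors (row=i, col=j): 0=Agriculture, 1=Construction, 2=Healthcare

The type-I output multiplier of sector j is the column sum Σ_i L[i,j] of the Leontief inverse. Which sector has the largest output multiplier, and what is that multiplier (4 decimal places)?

Form M = I − A:
  [  0.85   -0.19   -0.07]
  [ -0.01    0.82   -0.08]
  [ -0.04   -0.25    0.74]
Leontief inverse L = M⁻¹:
  [  1.1871    0.3198    0.1469]
  [  0.0214    1.2669    0.1390]
  [  0.0714    0.4453    1.4062]
Total output x = L · d:
  x_0 = 1.1871·37 + 0.3198·52 + 0.1469·71 = 70.9847
  x_1 = 0.0214·37 + 1.2669·52 + 0.1390·71 = 76.5379
  x_2 = 0.0714·37 + 0.4453·52 + 1.4062·71 = 125.6404
Output multipliers (column sums of L):
  Agriculture: 1.2800
  Construction: 2.0320
  Healthcare: 1.6921

Construction (2.0320)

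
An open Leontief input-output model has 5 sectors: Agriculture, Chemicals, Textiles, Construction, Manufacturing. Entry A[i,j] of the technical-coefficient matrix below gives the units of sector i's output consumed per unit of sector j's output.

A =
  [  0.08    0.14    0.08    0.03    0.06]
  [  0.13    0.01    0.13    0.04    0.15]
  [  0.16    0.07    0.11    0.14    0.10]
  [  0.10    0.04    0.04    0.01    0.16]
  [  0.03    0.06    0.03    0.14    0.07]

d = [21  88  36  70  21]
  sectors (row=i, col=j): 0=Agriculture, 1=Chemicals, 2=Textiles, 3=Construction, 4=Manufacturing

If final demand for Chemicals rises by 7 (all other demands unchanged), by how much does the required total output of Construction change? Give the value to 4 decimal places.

Form M = I − A:
  [  0.92   -0.14   -0.08   -0.03   -0.06]
  [ -0.13    0.99   -0.13   -0.04   -0.15]
  [ -0.16   -0.07    0.89   -0.14   -0.10]
  [ -0.10   -0.04   -0.04    0.99   -0.16]
  [ -0.03   -0.06   -0.03   -0.14    0.93]
Leontief inverse L = M⁻¹:
  [  1.1500    0.1837    0.1383    0.0806    0.1326]
  [  0.2027    1.0699    0.1869    0.1075    0.2242]
  [  0.2550    0.1404    1.1833    0.2093    0.2024]
  [  0.1477    0.0823    0.0801    1.0595    0.2137]
  [  0.0806    0.0919    0.0667    0.1758    1.1327]
Total output x = L · d:
  x_0 = 1.1500·21 + 0.1837·88 + 0.1383·36 + 0.0806·70 + 0.1326·21 = 53.7193
  x_1 = 0.2027·21 + 1.0699·88 + 0.1869·36 + 0.1075·70 + 0.2242·21 = 117.3711
  x_2 = 0.2550·21 + 0.1404·88 + 1.1833·36 + 0.2093·70 + 0.2024·21 = 79.2148
  x_3 = 0.1477·21 + 0.0823·88 + 0.0801·36 + 1.0595·70 + 0.2137·21 = 91.8777
  x_4 = 0.0806·21 + 0.0919·88 + 0.0667·36 + 0.1758·70 + 1.1327·21 = 48.2722
Δx_3 = L[3,1] · Δd_1 = 0.0823 · 7 = 0.5761

0.5761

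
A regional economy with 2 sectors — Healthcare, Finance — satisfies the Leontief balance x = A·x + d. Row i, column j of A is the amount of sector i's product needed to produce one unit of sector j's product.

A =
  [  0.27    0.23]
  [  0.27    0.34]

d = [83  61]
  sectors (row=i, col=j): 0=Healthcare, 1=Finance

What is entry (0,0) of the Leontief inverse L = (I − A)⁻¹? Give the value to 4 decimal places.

Form M = I − A:
  [  0.73   -0.23]
  [ -0.27    0.66]
Leontief inverse L = M⁻¹:
  [  1.5726    0.5480]
  [  0.6433    1.7393]
Total output x = L · d:
  x_0 = 1.5726·83 + 0.5480·61 = 163.9504
  x_1 = 0.6433·83 + 1.7393·61 = 159.4949

L[0,0] = 1.5726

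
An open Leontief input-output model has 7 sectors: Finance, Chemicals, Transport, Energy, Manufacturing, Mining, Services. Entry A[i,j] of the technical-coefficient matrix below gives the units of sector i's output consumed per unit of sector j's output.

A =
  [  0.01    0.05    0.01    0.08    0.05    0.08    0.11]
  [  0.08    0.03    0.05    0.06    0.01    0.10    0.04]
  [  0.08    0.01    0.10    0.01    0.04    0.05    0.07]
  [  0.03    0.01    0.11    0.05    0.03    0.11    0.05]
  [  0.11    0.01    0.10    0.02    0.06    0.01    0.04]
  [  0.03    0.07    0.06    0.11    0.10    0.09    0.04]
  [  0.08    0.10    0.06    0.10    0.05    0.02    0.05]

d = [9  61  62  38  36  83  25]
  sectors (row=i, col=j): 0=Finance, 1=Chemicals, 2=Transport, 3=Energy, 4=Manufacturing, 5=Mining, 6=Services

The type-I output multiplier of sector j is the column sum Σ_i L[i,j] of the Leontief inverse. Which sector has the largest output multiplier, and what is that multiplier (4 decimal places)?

Form M = I − A:
  [  0.99   -0.05   -0.01   -0.08   -0.05   -0.08   -0.11]
  [ -0.08    0.97   -0.05   -0.06   -0.01   -0.10   -0.04]
  [ -0.08   -0.01    0.90   -0.01   -0.04   -0.05   -0.07]
  [ -0.03   -0.01   -0.11    0.95   -0.03   -0.11   -0.05]
  [ -0.11   -0.01   -0.10   -0.02    0.94   -0.01   -0.04]
  [ -0.03   -0.07   -0.06   -0.11   -0.10    0.91   -0.04]
  [ -0.08   -0.10   -0.06   -0.10   -0.05   -0.02    0.95]
Leontief inverse L = M⁻¹:
  [  1.0499    0.0807    0.0587    0.1254    0.0841    0.1237    0.1446]
  [  0.1117    1.0577    0.0924    0.1032    0.0441    0.1458    0.0777]
  [  0.1158    0.0363    1.1410    0.0469    0.0715    0.0857    0.1081]
  [  0.0681    0.0372    0.1596    1.0908    0.0666    0.1534    0.0879]
  [  0.1440    0.0319    0.1388    0.0518    1.0882    0.0437    0.0786]
  [  0.0803    0.1000    0.1238    0.1591    0.1422    1.1464    0.0853]
  [  0.1239    0.1281    0.1134    0.1453    0.0835    0.0738    1.0950]
Total output x = L · d:
  x_0 = 1.0499·9 + 0.0807·61 + 0.0587·62 + 0.1254·38 + 0.0841·36 + 0.1237·83 + 0.1446·25 = 39.6872
  x_1 = 0.1117·9 + 1.0577·61 + 0.0924·62 + 0.1032·38 + 0.0441·36 + 0.1458·83 + 0.0777·25 = 90.8012
  x_2 = 0.1158·9 + 0.0363·61 + 1.1410·62 + 0.0469·38 + 0.0715·36 + 0.0857·83 + 0.1081·25 = 88.1653
  x_3 = 0.0681·9 + 0.0372·61 + 0.1596·62 + 1.0908·38 + 0.0666·36 + 0.1534·83 + 0.0879·25 = 71.5563
  x_4 = 0.1440·9 + 0.0319·61 + 0.1388·62 + 0.0518·38 + 1.0882·36 + 0.0437·83 + 0.0786·25 = 58.5854
  x_5 = 0.0803·9 + 0.1000·61 + 0.1238·62 + 0.1591·38 + 0.1422·36 + 1.1464·83 + 0.0853·25 = 122.9515
  x_6 = 0.1239·9 + 0.1281·61 + 0.1134·62 + 0.1453·38 + 0.0835·36 + 0.0738·83 + 1.0950·25 = 57.9884
Output multipliers (column sums of L):
  Finance: 1.6938
  Chemicals: 1.4719
  Transport: 1.8278
  Energy: 1.7225
  Manufacturing: 1.5801
  Mining: 1.7724
  Services: 1.6772

Transport (1.8278)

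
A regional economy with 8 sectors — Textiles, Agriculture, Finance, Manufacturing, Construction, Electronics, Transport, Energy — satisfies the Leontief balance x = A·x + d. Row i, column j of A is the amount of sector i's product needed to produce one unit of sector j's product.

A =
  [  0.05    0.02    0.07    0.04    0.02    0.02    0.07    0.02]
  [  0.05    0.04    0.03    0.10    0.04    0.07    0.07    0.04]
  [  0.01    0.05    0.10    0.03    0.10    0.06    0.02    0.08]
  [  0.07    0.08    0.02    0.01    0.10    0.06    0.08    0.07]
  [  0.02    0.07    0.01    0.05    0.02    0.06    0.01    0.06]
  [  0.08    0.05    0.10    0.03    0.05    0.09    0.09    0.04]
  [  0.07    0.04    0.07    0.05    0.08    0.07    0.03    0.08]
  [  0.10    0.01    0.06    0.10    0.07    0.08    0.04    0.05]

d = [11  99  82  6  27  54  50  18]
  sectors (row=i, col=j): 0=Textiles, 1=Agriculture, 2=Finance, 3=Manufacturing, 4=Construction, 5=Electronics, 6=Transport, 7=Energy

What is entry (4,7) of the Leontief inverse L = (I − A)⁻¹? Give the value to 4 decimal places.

L[4,7] = 0.0885

Form M = I − A:
  [  0.95   -0.02   -0.07   -0.04   -0.02   -0.02   -0.07   -0.02]
  [ -0.05    0.96   -0.03   -0.10   -0.04   -0.07   -0.07   -0.04]
  [ -0.01   -0.05    0.90   -0.03   -0.10   -0.06   -0.02   -0.08]
  [ -0.07   -0.08   -0.02    0.99   -0.10   -0.06   -0.08   -0.07]
  [ -0.02   -0.07   -0.01   -0.05    0.98   -0.06   -0.01   -0.06]
  [ -0.08   -0.05   -0.10   -0.03   -0.05    0.91   -0.09   -0.04]
  [ -0.07   -0.04   -0.07   -0.05   -0.08   -0.07    0.97   -0.08]
  [ -0.10   -0.01   -0.06   -0.10   -0.07   -0.08   -0.04    0.95]
Leontief inverse L = M⁻¹:
  [  1.0793    0.0449    0.1045    0.0659    0.0556    0.0541    0.0965    0.0522]
  [  0.0969    1.0775    0.0754    0.1374    0.0891    0.1210    0.1133    0.0841]
  [  0.0521    0.0872    1.1467    0.0722    0.1484    0.1134    0.0569    0.1256]
  [  0.1188    0.1171    0.0683    1.0575    0.1462    0.1151    0.1226    0.1155]
  [  0.0540    0.0943    0.0407    0.0801    1.0523    0.0968    0.0416    0.0885]
  [  0.1311    0.0918    0.1608    0.0760    0.1071    1.1502    0.1373    0.0925]
  [  0.1181    0.0787    0.1212    0.0938    0.1306    0.1252    1.0736    0.1268]
  [  0.1504    0.0519    0.1130    0.1405    0.1236    0.1355    0.0877    1.0988]
Total output x = L · d:
  x_0 = 1.0793·11 + 0.0449·99 + 0.1045·82 + 0.0659·6 + 0.0556·27 + 0.0541·54 + 0.0965·50 + 0.0522·18 = 35.4611
  x_1 = 0.0969·11 + 1.0775·99 + 0.0754·82 + 0.1374·6 + 0.0891·27 + 0.1210·54 + 0.1133·50 + 0.0841·18 = 130.8561
  x_2 = 0.0521·11 + 0.0872·99 + 1.1467·82 + 0.0722·6 + 0.1484·27 + 0.1134·54 + 0.0569·50 + 0.1256·18 = 118.9082
  x_3 = 0.1188·11 + 0.1171·99 + 0.0683·82 + 1.0575·6 + 0.1462·27 + 0.1151·54 + 0.1226·50 + 0.1155·18 = 43.2177
  x_4 = 0.0540·11 + 0.0943·99 + 0.0407·82 + 0.0801·6 + 1.0523·27 + 0.0968·54 + 0.0416·50 + 0.0885·18 = 51.0646
  x_5 = 0.1311·11 + 0.0918·99 + 0.1608·82 + 0.0760·6 + 0.1071·27 + 1.1502·54 + 0.1373·50 + 0.0925·18 = 97.7084
  x_6 = 0.1181·11 + 0.0787·99 + 0.1212·82 + 0.0938·6 + 0.1306·27 + 0.1252·54 + 1.0736·50 + 0.1268·18 = 85.8386
  x_7 = 0.1504·11 + 0.0519·99 + 0.1130·82 + 0.1405·6 + 0.1236·27 + 0.1355·54 + 0.0877·50 + 1.0988·18 = 51.7218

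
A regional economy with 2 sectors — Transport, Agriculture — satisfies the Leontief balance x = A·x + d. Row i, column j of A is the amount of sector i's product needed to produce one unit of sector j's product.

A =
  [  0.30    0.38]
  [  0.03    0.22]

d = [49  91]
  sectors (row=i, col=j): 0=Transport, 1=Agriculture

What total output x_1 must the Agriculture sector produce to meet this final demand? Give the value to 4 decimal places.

Form M = I − A:
  [  0.70   -0.38]
  [ -0.03    0.78]
Leontief inverse L = M⁻¹:
  [  1.4590    0.7108]
  [  0.0561    1.3094]
Total output x = L · d:
  x_0 = 1.4590·49 + 0.7108·91 = 136.1766
  x_1 = 0.0561·49 + 1.3094·91 = 121.9042

121.9042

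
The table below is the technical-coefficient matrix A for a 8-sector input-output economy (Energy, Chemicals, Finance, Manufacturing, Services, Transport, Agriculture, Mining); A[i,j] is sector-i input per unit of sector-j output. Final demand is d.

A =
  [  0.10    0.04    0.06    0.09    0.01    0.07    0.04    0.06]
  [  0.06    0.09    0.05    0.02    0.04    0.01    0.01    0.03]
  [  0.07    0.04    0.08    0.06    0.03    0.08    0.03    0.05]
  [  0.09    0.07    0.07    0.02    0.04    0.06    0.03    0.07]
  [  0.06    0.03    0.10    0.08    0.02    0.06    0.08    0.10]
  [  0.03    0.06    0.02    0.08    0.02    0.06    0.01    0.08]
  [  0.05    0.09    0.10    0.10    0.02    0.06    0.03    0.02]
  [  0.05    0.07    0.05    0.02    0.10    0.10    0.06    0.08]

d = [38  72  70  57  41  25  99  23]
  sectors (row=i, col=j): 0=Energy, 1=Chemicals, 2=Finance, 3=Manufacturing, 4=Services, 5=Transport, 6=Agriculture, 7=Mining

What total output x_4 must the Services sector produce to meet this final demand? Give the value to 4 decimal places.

Form M = I − A:
  [  0.90   -0.04   -0.06   -0.09   -0.01   -0.07   -0.04   -0.06]
  [ -0.06    0.91   -0.05   -0.02   -0.04   -0.01   -0.01   -0.03]
  [ -0.07   -0.04    0.92   -0.06   -0.03   -0.08   -0.03   -0.05]
  [ -0.09   -0.07   -0.07    0.98   -0.04   -0.06   -0.03   -0.07]
  [ -0.06   -0.03   -0.10   -0.08    0.98   -0.06   -0.08   -0.10]
  [ -0.03   -0.06   -0.02   -0.08   -0.02    0.94   -0.01   -0.08]
  [ -0.05   -0.09   -0.10   -0.10   -0.02   -0.06    0.97   -0.02]
  [ -0.05   -0.07   -0.05   -0.02   -0.10   -0.10   -0.06    0.92]
Leontief inverse L = M⁻¹:
  [  1.1563    0.0911    0.1113    0.1374    0.0398    0.1240    0.0678    0.1115]
  [  0.0968    1.1230    0.0850    0.0495    0.0592    0.0418    0.0289    0.0620]
  [  0.1208    0.0866    1.1281    0.1050    0.0575    0.1304    0.0562    0.0988]
  [  0.1419    0.1180    0.1195    1.0662    0.0690    0.1108    0.0579    0.1191]
  [  0.1215    0.0891    0.1614    0.1340    1.0566    0.1238    0.1133    0.1579]
  [  0.0706    0.1007    0.0576    0.1114    0.0466    1.1000    0.0318    0.1209]
  [  0.1048    0.1407    0.1514    0.1436    0.0480    0.1090    1.0551    0.0682]
  [  0.1076    0.1275    0.1101    0.0762    0.1343    0.1595    0.0948    1.1404]
Total output x = L · d:
  x_0 = 1.1563·38 + 0.0911·72 + 0.1113·70 + 0.1374·57 + 0.0398·41 + 0.1240·25 + 0.0678·99 + 0.1115·23 = 80.1263
  x_1 = 0.0968·38 + 1.1230·72 + 0.0850·70 + 0.0495·57 + 0.0592·41 + 0.0418·25 + 0.0289·99 + 0.0620·23 = 101.0613
  x_2 = 0.1208·38 + 0.0866·72 + 1.1281·70 + 0.1050·57 + 0.0575·41 + 0.1304·25 + 0.0562·99 + 0.0988·23 = 109.2349
  x_3 = 0.1419·38 + 0.1180·72 + 0.1195·70 + 1.0662·57 + 0.0690·41 + 0.1108·25 + 0.0579·99 + 0.1191·23 = 97.1005
  x_4 = 0.1215·38 + 0.0891·72 + 0.1614·70 + 0.1340·57 + 1.0566·41 + 0.1238·25 + 0.1133·99 + 0.1579·23 = 91.2263
  x_5 = 0.0706·38 + 0.1007·72 + 0.0576·70 + 0.1114·57 + 0.0466·41 + 1.1000·25 + 0.0318·99 + 0.1209·23 = 55.6540
  x_6 = 0.1048·38 + 0.1407·72 + 0.1514·70 + 0.1436·57 + 0.0480·41 + 0.1090·25 + 1.0551·99 + 0.0682·23 = 143.6161
  x_7 = 0.1076·38 + 0.1275·72 + 0.1101·70 + 0.0762·57 + 0.1343·41 + 0.1595·25 + 0.0948·99 + 1.1404·23 = 70.4232

91.2263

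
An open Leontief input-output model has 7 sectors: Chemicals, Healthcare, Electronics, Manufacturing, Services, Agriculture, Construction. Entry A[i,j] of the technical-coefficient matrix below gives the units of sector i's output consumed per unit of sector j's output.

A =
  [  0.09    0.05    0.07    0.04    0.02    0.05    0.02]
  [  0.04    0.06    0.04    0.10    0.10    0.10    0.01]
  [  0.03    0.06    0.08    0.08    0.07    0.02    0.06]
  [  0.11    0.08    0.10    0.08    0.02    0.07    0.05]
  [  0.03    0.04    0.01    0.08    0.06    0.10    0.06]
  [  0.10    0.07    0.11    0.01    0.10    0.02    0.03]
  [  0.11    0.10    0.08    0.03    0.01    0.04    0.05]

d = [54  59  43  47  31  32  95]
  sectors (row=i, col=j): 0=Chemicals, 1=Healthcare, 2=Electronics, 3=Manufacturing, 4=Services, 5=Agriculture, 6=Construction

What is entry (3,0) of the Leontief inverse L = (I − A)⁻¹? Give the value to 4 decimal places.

L[3,0] = 0.1736

Form M = I − A:
  [  0.91   -0.05   -0.07   -0.04   -0.02   -0.05   -0.02]
  [ -0.04    0.94   -0.04   -0.10   -0.10   -0.10   -0.01]
  [ -0.03   -0.06    0.92   -0.08   -0.07   -0.02   -0.06]
  [ -0.11   -0.08   -0.10    0.92   -0.02   -0.07   -0.05]
  [ -0.03   -0.04   -0.01   -0.08    0.94   -0.10   -0.06]
  [ -0.10   -0.07   -0.11   -0.01   -0.10    0.98   -0.03]
  [ -0.11   -0.10   -0.08   -0.03   -0.01   -0.04    0.95]
Leontief inverse L = M⁻¹:
  [  1.1311    0.0864    0.1119    0.0751    0.0523    0.0812    0.0416]
  [  0.0958    1.1092    0.0945    0.1486    0.1463    0.1472    0.0414]
  [  0.0781    0.1054    1.1274    0.1258    0.1070    0.0613    0.0893]
  [  0.1736    0.1367    0.1644    1.1336    0.0680    0.1175    0.0831]
  [  0.0815    0.0842    0.0585    0.1175    1.0970    0.1378    0.0861]
  [  0.1460    0.1143    0.1563    0.0582    0.1420    1.0638    0.0598]
  [  0.1601    0.1457    0.1302    0.0744    0.0501    0.0800    1.0754]
Total output x = L · d:
  x_0 = 1.1311·54 + 0.0864·59 + 0.1119·43 + 0.0751·47 + 0.0523·31 + 0.0812·32 + 0.0416·95 = 82.6900
  x_1 = 0.0958·54 + 1.1092·59 + 0.0945·43 + 0.1486·47 + 0.1463·31 + 0.1472·32 + 0.0414·95 = 94.8441
  x_2 = 0.0781·54 + 0.1054·59 + 1.1274·43 + 0.1258·47 + 0.1070·31 + 0.0613·32 + 0.0893·95 = 78.5832
  x_3 = 0.1736·54 + 0.1367·59 + 0.1644·43 + 1.1336·47 + 0.0680·31 + 0.1175·32 + 0.0831·95 = 91.5513
  x_4 = 0.0815·54 + 0.0842·59 + 0.0585·43 + 0.1175·47 + 1.0970·31 + 0.1378·32 + 0.0861·95 = 64.0024
  x_5 = 0.1460·54 + 0.1143·59 + 0.1563·43 + 0.0582·47 + 0.1420·31 + 1.0638·32 + 0.0598·95 = 68.2106
  x_6 = 0.1601·54 + 0.1457·59 + 0.1302·43 + 0.0744·47 + 0.0501·31 + 0.0800·32 + 1.0754·95 = 132.6126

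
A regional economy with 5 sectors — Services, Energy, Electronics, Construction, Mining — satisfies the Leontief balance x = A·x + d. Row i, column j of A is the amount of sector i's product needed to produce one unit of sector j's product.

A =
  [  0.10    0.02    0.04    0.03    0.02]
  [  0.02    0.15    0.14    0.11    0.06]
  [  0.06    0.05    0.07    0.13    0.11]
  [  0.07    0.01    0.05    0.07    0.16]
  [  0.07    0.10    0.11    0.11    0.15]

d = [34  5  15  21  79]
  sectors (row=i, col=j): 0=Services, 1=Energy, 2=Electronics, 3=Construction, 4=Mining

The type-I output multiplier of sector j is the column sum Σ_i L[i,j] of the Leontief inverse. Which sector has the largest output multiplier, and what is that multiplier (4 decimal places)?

Mining (1.8740)

Form M = I − A:
  [  0.90   -0.02   -0.04   -0.03   -0.02]
  [ -0.02    0.85   -0.14   -0.11   -0.06]
  [ -0.06   -0.05    0.93   -0.13   -0.11]
  [ -0.07   -0.01   -0.05    0.93   -0.16]
  [ -0.07   -0.10   -0.11   -0.11    0.85]
Leontief inverse L = M⁻¹:
  [  1.1240    0.0363    0.0624    0.0549    0.0474]
  [  0.0679    1.2107    0.2134    0.1931    0.1510]
  [  0.1073    0.0937    1.1271    0.1948    0.1917]
  [  0.1133    0.0490    0.1001    1.1260    0.2310]
  [  0.1291    0.1639    0.1891    0.1982    1.2528]
Total output x = L · d:
  x_0 = 1.1240·34 + 0.0363·5 + 0.0624·15 + 0.0549·21 + 0.0474·79 = 44.2330
  x_1 = 0.0679·34 + 1.2107·5 + 0.2134·15 + 0.1931·21 + 0.1510·79 = 27.5481
  x_2 = 0.1073·34 + 0.0937·5 + 1.1271·15 + 0.1948·21 + 0.1917·79 = 40.2538
  x_3 = 0.1133·34 + 0.0490·5 + 0.1001·15 + 1.1260·21 + 0.2310·79 = 47.4983
  x_4 = 0.1291·34 + 0.1639·5 + 0.1891·15 + 0.1982·21 + 1.2528·79 = 111.1810
Output multipliers (column sums of L):
  Services: 1.5416
  Energy: 1.5535
  Electronics: 1.6921
  Construction: 1.7669
  Mining: 1.8740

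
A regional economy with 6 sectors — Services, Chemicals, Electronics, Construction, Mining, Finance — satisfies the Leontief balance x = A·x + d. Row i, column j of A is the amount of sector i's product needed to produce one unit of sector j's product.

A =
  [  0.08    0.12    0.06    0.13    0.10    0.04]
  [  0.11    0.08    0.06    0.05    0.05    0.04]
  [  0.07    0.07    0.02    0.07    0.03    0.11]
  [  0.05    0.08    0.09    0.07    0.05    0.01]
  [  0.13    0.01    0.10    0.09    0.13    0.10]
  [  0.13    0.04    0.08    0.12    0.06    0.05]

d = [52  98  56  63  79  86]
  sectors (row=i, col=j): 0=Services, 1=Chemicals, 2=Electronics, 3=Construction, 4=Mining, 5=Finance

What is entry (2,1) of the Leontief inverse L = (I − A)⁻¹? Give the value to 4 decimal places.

Form M = I − A:
  [  0.92   -0.12   -0.06   -0.13   -0.10   -0.04]
  [ -0.11    0.92   -0.06   -0.05   -0.05   -0.04]
  [ -0.07   -0.07    0.98   -0.07   -0.03   -0.11]
  [ -0.05   -0.08   -0.09    0.93   -0.05   -0.01]
  [ -0.13   -0.01   -0.10   -0.09    0.87   -0.10]
  [ -0.13   -0.04   -0.08   -0.12   -0.06    0.95]
Leontief inverse L = M⁻¹:
  [  1.1669    0.1860    0.1267    0.2107    0.1676    0.0915]
  [  0.1752    1.1324    0.1072    0.1134    0.1009    0.0793]
  [  0.1334    0.1171    1.0673    0.1312    0.0763    0.1435]
  [  0.1051    0.1241    0.1301    1.1212    0.0913    0.0461]
  [  0.2262    0.0790    0.1723    0.1866    1.2078    0.1619]
  [  0.2059    0.1037    0.1391    0.1981    0.1214    1.0966]
Total output x = L · d:
  x_0 = 1.1669·52 + 0.1860·98 + 0.1267·56 + 0.2107·63 + 0.1676·79 + 0.0915·86 = 120.3838
  x_1 = 0.1752·52 + 1.1324·98 + 0.1072·56 + 0.1134·63 + 0.1009·79 + 0.0793·86 = 148.0234
  x_2 = 0.1334·52 + 0.1171·98 + 1.0673·56 + 0.1312·63 + 0.0763·79 + 0.1435·86 = 104.8168
  x_3 = 0.1051·52 + 0.1241·98 + 0.1301·56 + 1.1212·63 + 0.0913·79 + 0.0461·86 = 106.7285
  x_4 = 0.2262·52 + 0.0790·98 + 0.1723·56 + 0.1866·63 + 1.2078·79 + 0.1619·86 = 150.2533
  x_5 = 0.2059·52 + 0.1037·98 + 0.1391·56 + 0.1981·63 + 0.1214·79 + 1.0966·86 = 145.0303

L[2,1] = 0.1171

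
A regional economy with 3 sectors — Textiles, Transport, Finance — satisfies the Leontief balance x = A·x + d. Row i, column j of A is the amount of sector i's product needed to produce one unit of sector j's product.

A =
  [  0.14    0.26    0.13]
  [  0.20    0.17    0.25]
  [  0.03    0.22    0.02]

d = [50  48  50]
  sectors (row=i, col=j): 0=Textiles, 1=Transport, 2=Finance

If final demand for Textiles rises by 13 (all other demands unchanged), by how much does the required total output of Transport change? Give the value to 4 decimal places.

4.4812

Form M = I − A:
  [  0.86   -0.26   -0.13]
  [ -0.20    0.83   -0.25]
  [ -0.03   -0.22    0.98]
Leontief inverse L = M⁻¹:
  [  1.2846    0.4800    0.2929]
  [  0.3447    1.4210    0.4082]
  [  0.1167    0.3337    1.1210]
Total output x = L · d:
  x_0 = 1.2846·50 + 0.4800·48 + 0.2929·50 = 101.9183
  x_1 = 0.3447·50 + 1.4210·48 + 0.4082·50 = 105.8549
  x_2 = 0.1167·50 + 0.3337·48 + 1.1210·50 = 77.9037
Δx_1 = L[1,0] · Δd_0 = 0.3447 · 13 = 4.4812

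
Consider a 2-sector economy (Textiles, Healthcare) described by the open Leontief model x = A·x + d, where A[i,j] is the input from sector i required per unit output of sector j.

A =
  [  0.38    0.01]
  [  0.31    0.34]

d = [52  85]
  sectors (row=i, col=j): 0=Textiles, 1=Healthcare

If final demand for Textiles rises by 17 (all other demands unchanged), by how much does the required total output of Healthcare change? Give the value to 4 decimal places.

Form M = I − A:
  [  0.62   -0.01]
  [ -0.31    0.66]
Leontief inverse L = M⁻¹:
  [  1.6252    0.0246]
  [  0.7634    1.5267]
Total output x = L · d:
  x_0 = 1.6252·52 + 0.0246·85 = 86.6043
  x_1 = 0.7634·52 + 1.5267·85 = 169.4656
Δx_1 = L[1,0] · Δd_0 = 0.7634 · 17 = 12.9771

12.9771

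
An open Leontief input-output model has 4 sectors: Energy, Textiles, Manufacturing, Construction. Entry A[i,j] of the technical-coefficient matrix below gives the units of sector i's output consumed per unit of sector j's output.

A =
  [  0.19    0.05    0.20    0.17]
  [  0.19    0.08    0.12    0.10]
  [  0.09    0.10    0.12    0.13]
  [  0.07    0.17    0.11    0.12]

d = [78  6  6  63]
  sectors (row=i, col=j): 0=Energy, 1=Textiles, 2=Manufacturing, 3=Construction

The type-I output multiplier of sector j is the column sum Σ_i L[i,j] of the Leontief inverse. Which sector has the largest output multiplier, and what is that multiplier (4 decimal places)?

Manufacturing (2.1103)

Form M = I − A:
  [  0.81   -0.05   -0.20   -0.17]
  [ -0.19    0.92   -0.12   -0.10]
  [ -0.09   -0.10    0.88   -0.13]
  [ -0.07   -0.17   -0.11    0.88]
Leontief inverse L = M⁻¹:
  [  1.3460    0.1754    0.3717    0.3349]
  [  0.3258    1.1769    0.2640    0.2357]
  [  0.2035    0.1909    1.2392    0.2441]
  [  0.1954    0.2652    0.2355    1.2390]
Total output x = L · d:
  x_0 = 1.3460·78 + 0.1754·6 + 0.3717·6 + 0.3349·63 = 129.3628
  x_1 = 0.3258·78 + 1.1769·6 + 0.2640·6 + 0.2357·63 = 48.9017
  x_2 = 0.2035·78 + 0.1909·6 + 1.2392·6 + 0.2441·63 = 39.8327
  x_3 = 0.1954·78 + 0.2652·6 + 0.2355·6 + 1.2390·63 = 96.3071
Output multipliers (column sums of L):
  Energy: 2.0707
  Textiles: 1.8083
  Manufacturing: 2.1103
  Construction: 2.0536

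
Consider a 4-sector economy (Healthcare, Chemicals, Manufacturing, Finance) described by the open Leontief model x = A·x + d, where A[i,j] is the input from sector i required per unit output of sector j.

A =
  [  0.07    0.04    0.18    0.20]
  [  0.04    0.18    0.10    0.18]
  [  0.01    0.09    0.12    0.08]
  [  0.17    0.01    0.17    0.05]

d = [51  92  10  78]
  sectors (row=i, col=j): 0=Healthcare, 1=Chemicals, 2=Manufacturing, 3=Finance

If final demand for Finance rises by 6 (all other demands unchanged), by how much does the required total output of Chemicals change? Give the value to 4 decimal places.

Form M = I − A:
  [  0.93   -0.04   -0.18   -0.20]
  [ -0.04    0.82   -0.10   -0.18]
  [ -0.01   -0.09    0.88   -0.08]
  [ -0.17   -0.01   -0.17    0.95]
Leontief inverse L = M⁻¹:
  [  1.1337    0.0913    0.2965    0.2809]
  [  0.1070    1.2520    0.2179    0.2781]
  [  0.0431    0.1339    1.1864    0.1344]
  [  0.2117    0.0535    0.2677    1.1299]
Total output x = L · d:
  x_0 = 1.1337·51 + 0.0913·92 + 0.2965·10 + 0.2809·78 = 91.0979
  x_1 = 0.1070·51 + 1.2520·92 + 0.2179·10 + 0.2781·78 = 144.5179
  x_2 = 0.0431·51 + 0.1339·92 + 1.1864·10 + 0.1344·78 = 36.8632
  x_3 = 0.2117·51 + 0.0535·92 + 0.2677·10 + 1.1299·78 = 106.5248
Δx_1 = L[1,3] · Δd_3 = 0.2781 · 6 = 1.6687

1.6687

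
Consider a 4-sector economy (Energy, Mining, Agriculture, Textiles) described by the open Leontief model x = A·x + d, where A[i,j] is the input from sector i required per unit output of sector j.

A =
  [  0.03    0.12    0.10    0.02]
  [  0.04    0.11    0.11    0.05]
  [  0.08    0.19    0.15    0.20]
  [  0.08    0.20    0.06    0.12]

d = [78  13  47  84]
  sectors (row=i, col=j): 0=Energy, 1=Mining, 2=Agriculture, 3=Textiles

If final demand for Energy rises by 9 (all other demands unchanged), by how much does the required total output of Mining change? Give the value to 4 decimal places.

Form M = I − A:
  [  0.97   -0.12   -0.10   -0.02]
  [ -0.04    0.89   -0.11   -0.05]
  [ -0.08   -0.19    0.85   -0.20]
  [ -0.08   -0.20   -0.06    0.88]
Leontief inverse L = M⁻¹:
  [  1.0573    0.1912    0.1541    0.0699]
  [  0.0722    1.1941    0.1707    0.1083]
  [  0.1445    0.3586    1.2618    0.3104]
  [  0.1224    0.3132    0.1388    1.1885]
Total output x = L · d:
  x_0 = 1.0573·78 + 0.1912·13 + 0.1541·47 + 0.0699·84 = 98.0655
  x_1 = 0.0722·78 + 1.1941·13 + 0.1707·47 + 0.1083·84 = 38.2758
  x_2 = 0.1445·78 + 0.3586·13 + 1.2618·47 + 0.3104·84 = 101.3092
  x_3 = 0.1224·78 + 0.3132·13 + 0.1388·47 + 1.1885·84 = 119.9761
Δx_1 = L[1,0] · Δd_0 = 0.0722 · 9 = 0.6502

0.6502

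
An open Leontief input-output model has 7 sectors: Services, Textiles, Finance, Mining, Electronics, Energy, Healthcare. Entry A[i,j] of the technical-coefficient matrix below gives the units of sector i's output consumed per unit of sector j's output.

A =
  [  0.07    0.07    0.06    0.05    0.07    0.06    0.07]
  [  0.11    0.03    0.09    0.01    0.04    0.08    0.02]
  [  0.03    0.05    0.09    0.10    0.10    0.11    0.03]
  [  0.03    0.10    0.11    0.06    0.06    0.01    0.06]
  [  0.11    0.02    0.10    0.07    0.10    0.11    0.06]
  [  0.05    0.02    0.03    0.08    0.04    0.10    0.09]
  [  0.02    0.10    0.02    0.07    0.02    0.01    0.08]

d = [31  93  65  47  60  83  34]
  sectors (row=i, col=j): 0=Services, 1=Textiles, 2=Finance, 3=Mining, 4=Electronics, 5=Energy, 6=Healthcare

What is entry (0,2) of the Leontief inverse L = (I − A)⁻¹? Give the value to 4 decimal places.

L[0,2] = 0.1167

Form M = I − A:
  [  0.93   -0.07   -0.06   -0.05   -0.07   -0.06   -0.07]
  [ -0.11    0.97   -0.09   -0.01   -0.04   -0.08   -0.02]
  [ -0.03   -0.05    0.91   -0.10   -0.10   -0.11   -0.03]
  [ -0.03   -0.10   -0.11    0.94   -0.06   -0.01   -0.06]
  [ -0.11   -0.02   -0.10   -0.07    0.90   -0.11   -0.06]
  [ -0.05   -0.02   -0.03   -0.08   -0.04    0.90   -0.09]
  [ -0.02   -0.10   -0.02   -0.07   -0.02   -0.01    0.92]
Leontief inverse L = M⁻¹:
  [  1.1187    0.1140    0.1167    0.1006    0.1195    0.1160    0.1171]
  [  0.1509    1.0655    0.1373    0.0562    0.0854    0.1333    0.0614]
  [  0.0846    0.0983    1.1592    0.1623    0.1604    0.1784    0.0849]
  [  0.0768    0.1426    0.1697    1.1087    0.1102    0.0654    0.1004]
  [  0.1697    0.0762    0.1727    0.1401    1.1672    0.1848    0.1235]
  [  0.0880    0.0627    0.0769    0.1271    0.0806    1.1447    0.1361]
  [  0.0530    0.1336    0.0602    0.1006    0.0500    0.0423    1.1098]
Total output x = L · d:
  x_0 = 1.1187·31 + 0.1140·93 + 0.1167·65 + 0.1006·47 + 0.1195·60 + 0.1160·83 + 0.1171·34 = 78.3834
  x_1 = 0.1509·31 + 1.0655·93 + 0.1373·65 + 0.0562·47 + 0.0854·60 + 0.1333·83 + 0.0614·34 = 133.6074
  x_2 = 0.0846·31 + 0.0983·93 + 1.1592·65 + 0.1623·47 + 0.1604·60 + 0.1784·83 + 0.0849·34 = 122.0635
  x_3 = 0.0768·31 + 0.1426·93 + 0.1697·65 + 1.1087·47 + 0.1102·60 + 0.0654·83 + 0.1004·34 = 94.2345
  x_4 = 0.1697·31 + 0.0762·93 + 0.1727·65 + 0.1401·47 + 1.1672·60 + 0.1848·83 + 0.1235·34 = 119.7282
  x_5 = 0.0880·31 + 0.0627·93 + 0.0769·65 + 0.1271·47 + 0.0806·60 + 1.1447·83 + 0.1361·34 = 124.0081
  x_6 = 0.0530·31 + 0.1336·93 + 0.0602·65 + 0.1006·47 + 0.0500·60 + 0.0423·83 + 1.1098·34 = 66.9573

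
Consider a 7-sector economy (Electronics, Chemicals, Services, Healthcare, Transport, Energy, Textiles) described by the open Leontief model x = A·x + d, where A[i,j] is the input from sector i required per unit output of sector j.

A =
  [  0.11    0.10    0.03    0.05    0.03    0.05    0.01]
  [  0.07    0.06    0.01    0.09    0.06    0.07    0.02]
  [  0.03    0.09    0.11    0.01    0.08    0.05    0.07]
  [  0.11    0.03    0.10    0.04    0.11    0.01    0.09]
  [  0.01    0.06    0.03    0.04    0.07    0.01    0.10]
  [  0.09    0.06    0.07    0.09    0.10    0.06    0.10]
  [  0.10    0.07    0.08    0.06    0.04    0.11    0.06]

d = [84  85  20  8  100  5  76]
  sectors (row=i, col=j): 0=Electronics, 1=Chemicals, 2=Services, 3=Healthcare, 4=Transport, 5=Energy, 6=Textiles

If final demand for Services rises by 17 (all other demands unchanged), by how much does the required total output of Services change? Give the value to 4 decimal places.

19.6542

Form M = I − A:
  [  0.89   -0.10   -0.03   -0.05   -0.03   -0.05   -0.01]
  [ -0.07    0.94   -0.01   -0.09   -0.06   -0.07   -0.02]
  [ -0.03   -0.09    0.89   -0.01   -0.08   -0.05   -0.07]
  [ -0.11   -0.03   -0.10    0.96   -0.11   -0.01   -0.09]
  [ -0.01   -0.06   -0.03   -0.04    0.93   -0.01   -0.10]
  [ -0.09   -0.06   -0.07   -0.09   -0.10    0.94   -0.10]
  [ -0.10   -0.07   -0.08   -0.06   -0.04   -0.11    0.94]
Leontief inverse L = M⁻¹:
  [  1.1625    0.1460    0.0639    0.0886    0.0738    0.0832    0.0454]
  [  0.1228    1.1036    0.0482    0.1283    0.1081    0.1012    0.0629]
  [  0.0808    0.1441    1.1561    0.0514    0.1325    0.0924    0.1189]
  [  0.1691    0.0914    0.1507    1.0813    0.1641    0.0536    0.1417]
  [  0.0506    0.0973    0.0637    0.0710    1.1074    0.0418    0.1364]
  [  0.1650    0.1286    0.1310    0.1435    0.1685    1.1117    0.1642]
  [  0.1720    0.1350    0.1364    0.1122    0.1045    0.1595    1.1175]
Total output x = L · d:
  x_0 = 1.1625·84 + 0.1460·85 + 0.0639·20 + 0.0886·8 + 0.0738·100 + 0.0832·5 + 0.0454·76 = 123.2967
  x_1 = 0.1228·84 + 1.1036·85 + 0.0482·20 + 0.1283·8 + 0.1081·100 + 0.1012·5 + 0.0629·76 = 122.2095
  x_2 = 0.0808·84 + 0.1441·85 + 1.1561·20 + 0.0514·8 + 0.1325·100 + 0.0924·5 + 0.1189·76 = 65.3205
  x_3 = 0.1691·84 + 0.0914·85 + 0.1507·20 + 1.0813·8 + 0.1641·100 + 0.0536·5 + 0.1417·76 = 61.0776
  x_4 = 0.0506·84 + 0.0973·85 + 0.0637·20 + 0.0710·8 + 1.1074·100 + 0.0418·5 + 0.1364·76 = 135.6721
  x_5 = 0.1650·84 + 0.1286·85 + 0.1310·20 + 0.1435·8 + 0.1685·100 + 1.1117·5 + 0.1642·76 = 63.4450
  x_6 = 0.1720·84 + 0.1350·85 + 0.1364·20 + 0.1122·8 + 0.1045·100 + 0.1595·5 + 1.1175·76 = 125.7239
Δx_2 = L[2,2] · Δd_2 = 1.1561 · 17 = 19.6542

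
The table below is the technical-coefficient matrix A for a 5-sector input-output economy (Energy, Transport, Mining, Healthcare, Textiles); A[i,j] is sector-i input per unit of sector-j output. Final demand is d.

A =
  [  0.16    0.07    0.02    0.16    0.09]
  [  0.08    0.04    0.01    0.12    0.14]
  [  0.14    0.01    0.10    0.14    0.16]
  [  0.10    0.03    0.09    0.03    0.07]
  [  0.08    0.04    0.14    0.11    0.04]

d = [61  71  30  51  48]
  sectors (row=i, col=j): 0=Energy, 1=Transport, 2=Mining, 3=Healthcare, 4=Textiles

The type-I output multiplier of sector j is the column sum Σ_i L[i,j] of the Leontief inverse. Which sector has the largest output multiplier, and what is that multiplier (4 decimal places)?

Form M = I − A:
  [  0.84   -0.07   -0.02   -0.16   -0.09]
  [ -0.08    0.96   -0.01   -0.12   -0.14]
  [ -0.14   -0.01    0.90   -0.14   -0.16]
  [ -0.10   -0.03   -0.09    0.97   -0.07]
  [ -0.08   -0.04   -0.14   -0.11    0.96]
Leontief inverse L = M⁻¹:
  [  1.2597    0.1074    0.0801    0.2514    0.1654]
  [  0.1534    1.0675    0.0644    0.1887    0.1946]
  [  0.2540    0.0487    1.1801    0.2461    0.2455]
  [  0.1703    0.0534    0.1339    1.0993    0.1262]
  [  0.1679    0.0667    0.1968    0.1907    1.1138]
Total output x = L · d:
  x_0 = 1.2597·61 + 0.1074·71 + 0.0801·30 + 0.2514·51 + 0.1654·48 = 107.6369
  x_1 = 0.1534·61 + 1.0675·71 + 0.0644·30 + 0.1887·51 + 0.1946·48 = 106.0481
  x_2 = 0.2540·61 + 0.0487·71 + 1.1801·30 + 0.2461·51 + 0.2455·48 = 78.6952
  x_3 = 0.1703·61 + 0.0534·71 + 0.1339·30 + 1.0993·51 + 0.1262·48 = 80.3221
  x_4 = 0.1679·61 + 0.0667·71 + 0.1968·30 + 0.1907·51 + 1.1138·48 = 84.0684
Output multipliers (column sums of L):
  Energy: 2.0054
  Transport: 1.3438
  Mining: 1.6553
  Healthcare: 1.9762
  Textiles: 1.8456

Energy (2.0054)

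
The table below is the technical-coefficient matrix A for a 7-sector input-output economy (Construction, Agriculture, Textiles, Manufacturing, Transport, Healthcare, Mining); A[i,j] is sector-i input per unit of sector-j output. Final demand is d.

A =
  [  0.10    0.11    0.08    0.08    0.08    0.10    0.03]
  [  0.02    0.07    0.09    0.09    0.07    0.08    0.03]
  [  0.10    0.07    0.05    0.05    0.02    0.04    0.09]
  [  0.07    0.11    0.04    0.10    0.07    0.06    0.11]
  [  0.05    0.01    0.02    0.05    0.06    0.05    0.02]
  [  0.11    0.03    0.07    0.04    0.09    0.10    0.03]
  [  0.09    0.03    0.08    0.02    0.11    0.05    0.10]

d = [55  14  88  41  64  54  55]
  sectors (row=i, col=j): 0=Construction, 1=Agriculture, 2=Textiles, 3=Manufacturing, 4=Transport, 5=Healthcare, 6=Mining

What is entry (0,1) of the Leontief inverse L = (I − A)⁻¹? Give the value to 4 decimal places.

Form M = I − A:
  [  0.90   -0.11   -0.08   -0.08   -0.08   -0.10   -0.03]
  [ -0.02    0.93   -0.09   -0.09   -0.07   -0.08   -0.03]
  [ -0.10   -0.07    0.95   -0.05   -0.02   -0.04   -0.09]
  [ -0.07   -0.11   -0.04    0.90   -0.07   -0.06   -0.11]
  [ -0.05   -0.01   -0.02   -0.05    0.94   -0.05   -0.02]
  [ -0.11   -0.03   -0.07   -0.04   -0.09    0.90   -0.03]
  [ -0.09   -0.03   -0.08   -0.02   -0.11   -0.05    0.90]
Leontief inverse L = M⁻¹:
  [  1.1820    0.1787    0.1465    0.1495    0.1554    0.1772    0.0876]
  [  0.0828    1.1205    0.1384    0.1419    0.1262    0.1358    0.0786]
  [  0.1629    0.1224    1.1025    0.0997    0.0791    0.0966    0.1369]
  [  0.1477    0.1746    0.1053    1.1654    0.1473    0.1320    0.1714]
  [  0.0881    0.0394    0.0476    0.0800    1.0947    0.0841    0.0459]
  [  0.1806    0.0831    0.1221    0.0929    0.1511    1.1627    0.0745]
  [  0.1595    0.0794    0.1322    0.0694    0.1722    0.1086    1.1482]
Total output x = L · d:
  x_0 = 1.1820·55 + 0.1787·14 + 0.1465·88 + 0.1495·41 + 0.1554·64 + 0.1772·54 + 0.0876·55 = 110.8703
  x_1 = 0.0828·55 + 1.1205·14 + 0.1384·88 + 0.1419·41 + 0.1262·64 + 0.1358·54 + 0.0786·55 = 57.9698
  x_2 = 0.1629·55 + 0.1224·14 + 1.1025·88 + 0.0997·41 + 0.0791·64 + 0.0966·54 + 0.1369·55 = 129.5887
  x_3 = 0.1477·55 + 0.1746·14 + 0.1053·88 + 1.1654·41 + 0.1473·64 + 0.1320·54 + 0.1714·55 = 93.5971
  x_4 = 0.0881·55 + 0.0394·14 + 0.0476·88 + 0.0800·41 + 1.0947·64 + 0.0841·54 + 0.0459·55 = 89.9926
  x_5 = 0.1806·55 + 0.0831·14 + 0.1221·88 + 0.0929·41 + 0.1511·64 + 1.1627·54 + 0.0745·55 = 102.2016
  x_6 = 0.1595·55 + 0.0794·14 + 0.1322·88 + 0.0694·41 + 0.1722·64 + 0.1086·54 + 1.1482·55 = 104.4064

L[0,1] = 0.1787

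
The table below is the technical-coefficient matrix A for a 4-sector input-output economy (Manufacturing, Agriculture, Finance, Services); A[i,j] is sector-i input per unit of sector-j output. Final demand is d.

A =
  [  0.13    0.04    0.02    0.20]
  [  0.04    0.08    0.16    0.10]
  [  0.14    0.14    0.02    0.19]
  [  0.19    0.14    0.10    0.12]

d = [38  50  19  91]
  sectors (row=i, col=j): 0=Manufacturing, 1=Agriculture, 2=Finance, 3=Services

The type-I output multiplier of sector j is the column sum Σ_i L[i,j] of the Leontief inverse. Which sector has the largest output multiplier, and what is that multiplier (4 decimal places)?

Services (2.1102)

Form M = I − A:
  [  0.87   -0.04   -0.02   -0.20]
  [ -0.04    0.92   -0.16   -0.10]
  [ -0.14   -0.14    0.98   -0.19]
  [ -0.19   -0.14   -0.10    0.88]
Leontief inverse L = M⁻¹:
  [  1.2343    0.1122    0.0751    0.3095]
  [  0.1327    1.1567    0.2127    0.2075]
  [  0.2567    0.2266    1.0954    0.3206]
  [  0.3168    0.2340    0.1745    1.2726]
Total output x = L · d:
  x_0 = 1.2343·38 + 0.1122·50 + 0.0751·19 + 0.3095·91 = 82.0990
  x_1 = 0.1327·38 + 1.1567·50 + 0.2127·19 + 0.2075·91 = 85.8062
  x_2 = 0.2567·38 + 0.2266·50 + 1.0954·19 + 0.3206·91 = 71.0720
  x_3 = 0.3168·38 + 0.2340·50 + 0.1745·19 + 1.2726·91 = 142.8624
Output multipliers (column sums of L):
  Manufacturing: 1.9405
  Agriculture: 1.7295
  Finance: 1.5577
  Services: 2.1102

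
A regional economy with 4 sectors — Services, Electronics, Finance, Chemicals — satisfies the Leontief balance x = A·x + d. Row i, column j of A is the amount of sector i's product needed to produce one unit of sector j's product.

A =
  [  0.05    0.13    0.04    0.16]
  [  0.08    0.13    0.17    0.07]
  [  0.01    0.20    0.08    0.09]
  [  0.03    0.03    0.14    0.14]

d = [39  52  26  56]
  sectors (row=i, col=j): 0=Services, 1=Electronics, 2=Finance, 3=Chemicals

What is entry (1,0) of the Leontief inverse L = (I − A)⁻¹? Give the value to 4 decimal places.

L[1,0] = 0.1109

Form M = I − A:
  [  0.95   -0.13   -0.04   -0.16]
  [ -0.08    0.87   -0.17   -0.07]
  [ -0.01   -0.20    0.92   -0.09]
  [ -0.03   -0.03   -0.14    0.86]
Leontief inverse L = M⁻¹:
  [  1.0776    0.1960    0.1179    0.2288]
  [  0.1109    1.2296    0.2544    0.1473]
  [  0.0405    0.2787    1.1633    0.1520]
  [  0.0481    0.0951    0.2024    1.2007]
Total output x = L · d:
  x_0 = 1.0776·39 + 0.1960·52 + 0.1179·26 + 0.2288·56 = 68.0955
  x_1 = 0.1109·39 + 1.2296·52 + 0.2544·26 + 0.1473·56 = 83.1279
  x_2 = 0.0405·39 + 0.2787·52 + 1.1633·26 + 0.1520·56 = 54.8316
  x_3 = 0.0481·39 + 0.0951·52 + 0.2024·26 + 1.2007·56 = 79.3176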